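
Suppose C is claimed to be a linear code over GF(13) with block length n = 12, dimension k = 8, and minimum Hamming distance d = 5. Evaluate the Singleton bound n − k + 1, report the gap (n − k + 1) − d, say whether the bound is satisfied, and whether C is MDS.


Singleton RHS = n − k + 1 = 5, slack = 0, bound satisfied, MDS.

Singleton bound: d ≤ n − k + 1.
Here n = 12, k = 8, so n − k + 1 = 5.
Given d = 5, check d ≤ 5: YES.
Slack = (n − k + 1) − d = 0.
The code is MDS (slack = 0).
Description: the claimed parameters are [12, 8, 5]_13; such a code would be MDS (meets Singleton bound).


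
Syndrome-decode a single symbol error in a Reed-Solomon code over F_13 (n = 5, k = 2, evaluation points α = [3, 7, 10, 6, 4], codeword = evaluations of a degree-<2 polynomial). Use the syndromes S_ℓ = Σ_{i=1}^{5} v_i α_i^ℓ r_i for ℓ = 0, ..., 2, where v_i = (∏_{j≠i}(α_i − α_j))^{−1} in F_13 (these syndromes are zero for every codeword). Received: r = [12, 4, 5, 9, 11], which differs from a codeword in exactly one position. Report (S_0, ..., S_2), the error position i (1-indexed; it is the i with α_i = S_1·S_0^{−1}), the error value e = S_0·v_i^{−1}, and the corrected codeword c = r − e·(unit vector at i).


S = (3, 8, 4), error at position 2, error magnitude e = 9, c = [12, 8, 5, 9, 11].

Step 1: column multipliers v_i = (∏_{j≠i}(α_i − α_j))^{−1} mod 13.
  i = 1 (α = 3): (3−7)(3−10)(3−6)(3−4) = (−4)·(−7)·(−3)·(−1) = 84 ≡ 6, so v_1 = 6^{−1} = 11 (mod 13).
  i = 2 (α = 7): (7−3)(7−10)(7−6)(7−4) = 4·(−3)·1·3 = −36 ≡ 3, so v_2 = 3^{−1} = 9 (mod 13).
  i = 3 (α = 10): (10−3)(10−7)(10−6)(10−4) = 7·3·4·6 = 504 ≡ 10, so v_3 = 10^{−1} = 4 (mod 13).
  i = 4 (α = 6): (6−3)(6−7)(6−10)(6−4) = 3·(−1)·(−4)·2 = 24 ≡ 11, so v_4 = 11^{−1} = 6 (mod 13).
  i = 5 (α = 4): (4−3)(4−7)(4−10)(4−6) = 1·(−3)·(−6)·(−2) = −36 ≡ 3, so v_5 = 3^{−1} = 9 (mod 13).
  v = [11, 9, 4, 6, 9].
Step 2: syndromes of r = [12, 4, 5, 9, 11] (all sums mod 13).
  S_0 = Σ v_i r_i = 11·12 + 9·4 + 4·5 + 6·9 + 9·11 = 341 ≡ 3.
  S_1 = Σ v_i α_i r_i = 11·3·12 + 9·7·4 + 4·10·5 + 6·6·9 + 9·4·11 = 1568 ≡ 8.
  α_i^2 mod 13 = [9, 10, 9, 10, 3].
  S_2 = Σ v_i α_i^2 r_i = 11·9·12 + 9·10·4 + 4·9·5 + 6·10·9 + 9·3·11 = 2565 ≡ 4.
  S = (3, 8, 4) ≠ 0, so r is not a codeword (an error is present).
Step 3: locate the error. For a single error e at position i, S_ℓ = v_i·e·α_i^ℓ, so α_err = S_1/S_0.
  S_0^{−1} = 3^{−1} = 9 (mod 13), so α_err = 8·9 = 72 ≡ 7 = α_2. Error position i = 2.
  Consistency check: S_2/S_1 = 4·5 = 20 ≡ 7 = α_err ✓ (single-error assumption holds).
Step 4: error magnitude e = S_0/v_2 = S_0·∏_{j≠2}(α_2 − α_j) = 3·3 = 9 ≡ 9 (mod 13).
Step 5: correct position 2: c_2 = r_2 − e = 4 − 9 ≡ 8 (mod 13). Hence c = [12, 8, 5, 9, 11].
  Check: interpolating c through the α_i gives m(x) = 2 + 12·x (degree < 2) with m(α_i) = c_i for every i, so c is indeed a codeword.


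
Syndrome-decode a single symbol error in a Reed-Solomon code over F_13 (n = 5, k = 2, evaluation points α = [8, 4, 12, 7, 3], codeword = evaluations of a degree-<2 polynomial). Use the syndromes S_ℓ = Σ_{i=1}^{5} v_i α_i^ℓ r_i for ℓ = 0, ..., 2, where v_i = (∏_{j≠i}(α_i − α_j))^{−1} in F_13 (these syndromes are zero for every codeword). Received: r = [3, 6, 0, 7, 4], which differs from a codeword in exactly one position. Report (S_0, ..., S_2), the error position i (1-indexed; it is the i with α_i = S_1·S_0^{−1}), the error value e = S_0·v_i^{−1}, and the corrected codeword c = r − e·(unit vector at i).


S = (3, 9, 1), error at position 5, error magnitude e = 7, c = [3, 6, 0, 7, 10].

Step 1: column multipliers v_i = (∏_{j≠i}(α_i − α_j))^{−1} mod 13.
  i = 1 (α = 8): (8−4)(8−12)(8−7)(8−3) = 4·(−4)·1·5 = −80 ≡ 11, so v_1 = 11^{−1} = 6 (mod 13).
  i = 2 (α = 4): (4−8)(4−12)(4−7)(4−3) = (−4)·(−8)·(−3)·1 = −96 ≡ 8, so v_2 = 8^{−1} = 5 (mod 13).
  i = 3 (α = 12): (12−8)(12−4)(12−7)(12−3) = 4·8·5·9 = 1440 ≡ 10, so v_3 = 10^{−1} = 4 (mod 13).
  i = 4 (α = 7): (7−8)(7−4)(7−12)(7−3) = (−1)·3·(−5)·4 = 60 ≡ 8, so v_4 = 8^{−1} = 5 (mod 13).
  i = 5 (α = 3): (3−8)(3−4)(3−12)(3−7) = (−5)·(−1)·(−9)·(−4) = 180 ≡ 11, so v_5 = 11^{−1} = 6 (mod 13).
  v = [6, 5, 4, 5, 6].
Step 2: syndromes of r = [3, 6, 0, 7, 4] (all sums mod 13).
  S_0 = Σ v_i r_i = 6·3 + 5·6 + 4·0 + 5·7 + 6·4 = 107 ≡ 3.
  S_1 = Σ v_i α_i r_i = 6·8·3 + 5·4·6 + 4·12·0 + 5·7·7 + 6·3·4 = 581 ≡ 9.
  α_i^2 mod 13 = [12, 3, 1, 10, 9].
  S_2 = Σ v_i α_i^2 r_i = 6·12·3 + 5·3·6 + 4·1·0 + 5·10·7 + 6·9·4 = 872 ≡ 1.
  S = (3, 9, 1) ≠ 0, so r is not a codeword (an error is present).
Step 3: locate the error. For a single error e at position i, S_ℓ = v_i·e·α_i^ℓ, so α_err = S_1/S_0.
  S_0^{−1} = 3^{−1} = 9 (mod 13), so α_err = 9·9 = 81 ≡ 3 = α_5. Error position i = 5.
  Consistency check: S_2/S_1 = 1·3 = 3 ≡ 3 = α_err ✓ (single-error assumption holds).
Step 4: error magnitude e = S_0/v_5 = S_0·∏_{j≠5}(α_5 − α_j) = 3·11 = 33 ≡ 7 (mod 13).
Step 5: correct position 5: c_5 = r_5 − e = 4 − 7 ≡ 10 (mod 13). Hence c = [3, 6, 0, 7, 10].
  Check: interpolating c through the α_i gives m(x) = 9 + 9·x (degree < 2) with m(α_i) = c_i for every i, so c is indeed a codeword.


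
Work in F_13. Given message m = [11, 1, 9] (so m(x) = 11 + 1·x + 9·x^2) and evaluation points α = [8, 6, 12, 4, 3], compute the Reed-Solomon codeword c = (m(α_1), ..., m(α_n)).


c = [10, 3, 6, 3, 4]

Message polynomial: m(x) = 11 + 1·x + 9·x^2 (mod 13).
For each evaluation point α_i, compute m(α_i) mod 13:
  α_1 = 8: Horner steps 9 → 8 → 10, so m(8) = 10.
  α_2 = 6: Horner steps 9 → 3 → 3, so m(6) = 3.
  α_3 = 12: Horner steps 9 → 5 → 6, so m(12) = 6.
  α_4 = 4: Horner steps 9 → 11 → 3, so m(4) = 3.
  α_5 = 3: Horner steps 9 → 2 → 4, so m(3) = 4.
Codeword c = [10, 3, 6, 3, 4] ∈ F_13^5.


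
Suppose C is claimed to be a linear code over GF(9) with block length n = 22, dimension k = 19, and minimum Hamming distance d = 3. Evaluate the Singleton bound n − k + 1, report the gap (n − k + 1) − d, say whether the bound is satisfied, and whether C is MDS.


Singleton RHS = n − k + 1 = 4, slack = 1, bound satisfied, not MDS.

Singleton bound: d ≤ n − k + 1.
Here n = 22, k = 19, so n − k + 1 = 4.
Given d = 3, check d ≤ 4: YES.
Slack = (n − k + 1) − d = 1.
The code is NOT MDS (slack = 1 > 0).
Description: the claimed parameters are [22, 19, 3]_9; such a code would be non-MDS.


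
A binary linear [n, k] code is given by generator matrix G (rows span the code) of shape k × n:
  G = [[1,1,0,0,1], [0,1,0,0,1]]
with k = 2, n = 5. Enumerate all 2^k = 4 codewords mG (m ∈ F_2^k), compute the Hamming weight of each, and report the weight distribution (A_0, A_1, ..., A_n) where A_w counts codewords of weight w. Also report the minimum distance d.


Weight distribution: A_0 = 1, A_1 = 1, A_2 = 1, A_3 = 1. Minimum distance d = 1.

Enumerate all 2^2 = 4 messages m ∈ F_2^2.
For each, compute codeword c = mG in F_2^5, then tally its weight.
  m = 00 → c = 00000, weight = 0.
  m = 10 → c = 11001, weight = 3.
  m = 01 → c = 01001, weight = 2.
  m = 11 → c = 10000, weight = 1.
Tally weights:
  weight 0: 1 codewords.
  weight 1: 1 codewords.
  weight 2: 1 codewords.
  weight 3: 1 codewords.
Minimum distance d = smallest w > 0 with A_w > 0 = 1.
Sanity: Σ A_w = 4 = 2^2 = 4 ✓.


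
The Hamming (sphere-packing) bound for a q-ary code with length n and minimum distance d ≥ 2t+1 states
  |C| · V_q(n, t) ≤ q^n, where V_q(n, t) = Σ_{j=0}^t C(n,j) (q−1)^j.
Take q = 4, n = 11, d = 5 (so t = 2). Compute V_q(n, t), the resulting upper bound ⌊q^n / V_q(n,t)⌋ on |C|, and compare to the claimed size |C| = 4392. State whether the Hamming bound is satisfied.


V_q(n, t) = 529, q^n = 4194304, Hamming bound = 7928, |C| = 4392 ≤ bound (satisfied).

Step 1: Compute V_q(n, t) = Σ_{j=0}^2 C(n, j) (q−1)^j.
  j = 0: C(11,0)·(3)^0 = 1·1 = 1.
  j = 1: C(11,1)·(3)^1 = 11·3 = 33.
  j = 2: C(11,2)·(3)^2 = 55·9 = 495.
  V_q(n, t) = 1 + 33 + 495 = 529.
Step 2: q^n = 4^11 = 4194304.
Step 3: Hamming bound ⌊q^n / V_q(n,t)⌋ = ⌊4194304/529⌋ = 7928.
Step 4: Compare |C| = 4392 to 7928: satisfied.
The claimed |C| lies below the Hamming bound.


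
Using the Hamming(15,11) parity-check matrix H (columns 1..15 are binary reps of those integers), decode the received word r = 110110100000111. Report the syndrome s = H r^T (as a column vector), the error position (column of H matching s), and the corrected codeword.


s = (1, 0, 0, 1)^T, error position = 9, corrected codeword c = 110110101000111

Compute s = H r^T mod 2 one row at a time:
  s_1 = 0 + 0 + 0 + 0 + 0 + 1 + 1 + 1 = 3 ≡ 1 (mod 2).
  s_2 = 1 + 1 + 0 + 1 + 0 + 1 + 1 + 1 = 6 ≡ 0 (mod 2).
  s_3 = 1 + 0 + 0 + 1 + 0 + 0 + 1 + 1 = 4 ≡ 0 (mod 2).
  s_4 = 1 + 0 + 1 + 1 + 0 + 0 + 1 + 1 = 5 ≡ 1 (mod 2).
s = (1, 0, 0, 1)^T — this equals column 9 of H (binary 1001), so error is at position 9.
Correct: flip bit 9 of r = 110110100000111 to get c = 110110101000111.


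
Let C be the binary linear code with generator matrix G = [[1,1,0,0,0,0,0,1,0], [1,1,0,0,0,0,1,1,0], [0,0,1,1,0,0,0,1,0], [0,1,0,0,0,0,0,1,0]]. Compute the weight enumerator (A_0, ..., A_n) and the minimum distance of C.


Weight distribution: A_0 = 1, A_1 = 2, A_2 = 2, A_3 = 4, A_4 = 5, A_5 = 2. Minimum distance d = 1.

Enumerate all 2^4 = 16 messages m ∈ F_2^4.
For each, compute codeword c = mG in F_2^9, then tally its weight.
  m = 0000 → c = 000000000, weight = 0.
  m = 1000 → c = 110000010, weight = 3.
  m = 0100 → c = 110000110, weight = 4.
  m = 1100 → c = 000000100, weight = 1.
  m = 0010 → c = 001100010, weight = 3.
  m = 1010 → c = 111100000, weight = 4.
  m = 0110 → c = 111100100, weight = 5.
  m = 1110 → c = 001100110, weight = 4.
  m = 0001 → c = 010000010, weight = 2.
  m = 1001 → c = 100000000, weight = 1.
  m = 0101 → c = 100000100, weight = 2.
  m = 1101 → c = 010000110, weight = 3.
  m = 0011 → c = 011100000, weight = 3.
  m = 1011 → c = 101100010, weight = 4.
  m = 0111 → c = 101100110, weight = 5.
  m = 1111 → c = 011100100, weight = 4.
Tally weights:
  weight 0: 1 codewords.
  weight 1: 2 codewords.
  weight 2: 2 codewords.
  weight 3: 4 codewords.
  weight 4: 5 codewords.
  weight 5: 2 codewords.
Minimum distance d = smallest w > 0 with A_w > 0 = 1.
Sanity: Σ A_w = 16 = 2^4 = 16 ✓.


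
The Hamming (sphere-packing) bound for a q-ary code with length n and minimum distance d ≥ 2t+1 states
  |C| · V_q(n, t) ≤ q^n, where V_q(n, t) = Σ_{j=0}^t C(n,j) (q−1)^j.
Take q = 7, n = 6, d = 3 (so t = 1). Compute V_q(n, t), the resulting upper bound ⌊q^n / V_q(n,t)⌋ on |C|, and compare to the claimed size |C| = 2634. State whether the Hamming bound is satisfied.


V_q(n, t) = 37, q^n = 117649, Hamming bound = 3179, |C| = 2634 ≤ bound (satisfied).

Step 1: Compute V_q(n, t) = Σ_{j=0}^1 C(n, j) (q−1)^j.
  j = 0: C(6,0)·(6)^0 = 1·1 = 1.
  j = 1: C(6,1)·(6)^1 = 6·6 = 36.
  V_q(n, t) = 1 + 36 = 37.
Step 2: q^n = 7^6 = 117649.
Step 3: Hamming bound ⌊q^n / V_q(n,t)⌋ = ⌊117649/37⌋ = 3179.
Step 4: Compare |C| = 2634 to 3179: satisfied.
The claimed |C| lies below the Hamming bound.


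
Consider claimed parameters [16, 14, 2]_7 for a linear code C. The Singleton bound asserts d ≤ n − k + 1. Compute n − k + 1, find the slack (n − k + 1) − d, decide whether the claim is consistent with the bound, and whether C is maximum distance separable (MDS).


Singleton RHS = n − k + 1 = 3, slack = 1, bound satisfied, not MDS.

Singleton bound: d ≤ n − k + 1.
Here n = 16, k = 14, so n − k + 1 = 3.
Given d = 2, check d ≤ 3: YES.
Slack = (n − k + 1) − d = 1.
The code is NOT MDS (slack = 1 > 0).
Description: the claimed parameters are [16, 14, 2]_7; such a code would be non-MDS.


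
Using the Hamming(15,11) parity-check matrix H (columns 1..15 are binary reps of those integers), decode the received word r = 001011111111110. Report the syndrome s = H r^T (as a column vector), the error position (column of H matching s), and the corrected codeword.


s = (1, 0, 0, 0)^T, error position = 8, corrected codeword c = 001011101111110

Compute s = H r^T mod 2 one row at a time:
  s_1 = 1 + 1 + 1 + 1 + 1 + 1 + 1 + 0 = 7 ≡ 1 (mod 2).
  s_2 = 0 + 1 + 1 + 1 + 1 + 1 + 1 + 0 = 6 ≡ 0 (mod 2).
  s_3 = 0 + 1 + 1 + 1 + 1 + 1 + 1 + 0 = 6 ≡ 0 (mod 2).
  s_4 = 0 + 1 + 1 + 1 + 1 + 1 + 1 + 0 = 6 ≡ 0 (mod 2).
s = (1, 0, 0, 0)^T — this equals column 8 of H (binary 1000), so error is at position 8.
Correct: flip bit 8 of r = 001011111111110 to get c = 001011101111110.


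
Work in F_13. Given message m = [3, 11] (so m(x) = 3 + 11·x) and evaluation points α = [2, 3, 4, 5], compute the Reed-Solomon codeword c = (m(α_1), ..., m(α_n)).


c = [12, 10, 8, 6]

Message polynomial: m(x) = 3 + 11·x (mod 13).
For each evaluation point α_i, compute m(α_i) mod 13:
  α_1 = 2: Horner steps 11 → 12, so m(2) = 12.
  α_2 = 3: Horner steps 11 → 10, so m(3) = 10.
  α_3 = 4: Horner steps 11 → 8, so m(4) = 8.
  α_4 = 5: Horner steps 11 → 6, so m(5) = 6.
Codeword c = [12, 10, 8, 6] ∈ F_13^4.


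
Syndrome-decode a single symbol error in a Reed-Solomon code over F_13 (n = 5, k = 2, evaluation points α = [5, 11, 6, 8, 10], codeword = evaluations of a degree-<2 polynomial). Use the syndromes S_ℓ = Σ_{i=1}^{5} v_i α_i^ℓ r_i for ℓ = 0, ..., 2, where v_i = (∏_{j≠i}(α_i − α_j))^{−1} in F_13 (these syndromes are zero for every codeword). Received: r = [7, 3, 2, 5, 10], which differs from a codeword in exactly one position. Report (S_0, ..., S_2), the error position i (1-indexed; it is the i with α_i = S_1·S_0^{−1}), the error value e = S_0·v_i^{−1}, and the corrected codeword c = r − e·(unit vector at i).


S = (11, 6, 8), error at position 5, error magnitude e = 2, c = [7, 3, 2, 5, 8].

Step 1: column multipliers v_i = (∏_{j≠i}(α_i − α_j))^{−1} mod 13.
  i = 1 (α = 5): (5−11)(5−6)(5−8)(5−10) = (−6)·(−1)·(−3)·(−5) = 90 ≡ 12, so v_1 = 12^{−1} = 12 (mod 13).
  i = 2 (α = 11): (11−5)(11−6)(11−8)(11−10) = 6·5·3·1 = 90 ≡ 12, so v_2 = 12^{−1} = 12 (mod 13).
  i = 3 (α = 6): (6−5)(6−11)(6−8)(6−10) = 1·(−5)·(−2)·(−4) = −40 ≡ 12, so v_3 = 12^{−1} = 12 (mod 13).
  i = 4 (α = 8): (8−5)(8−11)(8−6)(8−10) = 3·(−3)·2·(−2) = 36 ≡ 10, so v_4 = 10^{−1} = 4 (mod 13).
  i = 5 (α = 10): (10−5)(10−11)(10−6)(10−8) = 5·(−1)·4·2 = −40 ≡ 12, so v_5 = 12^{−1} = 12 (mod 13).
  v = [12, 12, 12, 4, 12].
Step 2: syndromes of r = [7, 3, 2, 5, 10] (all sums mod 13).
  S_0 = Σ v_i r_i = 12·7 + 12·3 + 12·2 + 4·5 + 12·10 = 284 ≡ 11.
  S_1 = Σ v_i α_i r_i = 12·5·7 + 12·11·3 + 12·6·2 + 4·8·5 + 12·10·10 = 2320 ≡ 6.
  α_i^2 mod 13 = [12, 4, 10, 12, 9].
  S_2 = Σ v_i α_i^2 r_i = 12·12·7 + 12·4·3 + 12·10·2 + 4·12·5 + 12·9·10 = 2712 ≡ 8.
  S = (11, 6, 8) ≠ 0, so r is not a codeword (an error is present).
Step 3: locate the error. For a single error e at position i, S_ℓ = v_i·e·α_i^ℓ, so α_err = S_1/S_0.
  S_0^{−1} = 11^{−1} = 6 (mod 13), so α_err = 6·6 = 36 ≡ 10 = α_5. Error position i = 5.
  Consistency check: S_2/S_1 = 8·11 = 88 ≡ 10 = α_err ✓ (single-error assumption holds).
Step 4: error magnitude e = S_0/v_5 = S_0·∏_{j≠5}(α_5 − α_j) = 11·12 = 132 ≡ 2 (mod 13).
Step 5: correct position 5: c_5 = r_5 − e = 10 − 2 ≡ 8 (mod 13). Hence c = [7, 3, 2, 5, 8].
  Check: interpolating c through the α_i gives m(x) = 6 + 8·x (degree < 2) with m(α_i) = c_i for every i, so c is indeed a codeword.


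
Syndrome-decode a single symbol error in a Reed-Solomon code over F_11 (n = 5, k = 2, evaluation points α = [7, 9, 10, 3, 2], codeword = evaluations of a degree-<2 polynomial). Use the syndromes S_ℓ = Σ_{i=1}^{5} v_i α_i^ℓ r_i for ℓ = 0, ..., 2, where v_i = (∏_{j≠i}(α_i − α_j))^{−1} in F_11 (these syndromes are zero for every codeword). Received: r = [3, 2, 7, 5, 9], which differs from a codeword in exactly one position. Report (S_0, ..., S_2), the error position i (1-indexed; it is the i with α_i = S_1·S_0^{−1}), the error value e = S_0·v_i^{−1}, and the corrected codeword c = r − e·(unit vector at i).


S = (4, 8, 5), error at position 5, error magnitude e = 9, c = [3, 2, 7, 5, 0].

Step 1: column multipliers v_i = (∏_{j≠i}(α_i − α_j))^{−1} mod 11.
  i = 1 (α = 7): (7−9)(7−10)(7−3)(7−2) = (−2)·(−3)·4·5 = 120 ≡ 10, so v_1 = 10^{−1} = 10 (mod 11).
  i = 2 (α = 9): (9−7)(9−10)(9−3)(9−2) = 2·(−1)·6·7 = −84 ≡ 4, so v_2 = 4^{−1} = 3 (mod 11).
  i = 3 (α = 10): (10−7)(10−9)(10−3)(10−2) = 3·1·7·8 = 168 ≡ 3, so v_3 = 3^{−1} = 4 (mod 11).
  i = 4 (α = 3): (3−7)(3−9)(3−10)(3−2) = (−4)·(−6)·(−7)·1 = −168 ≡ 8, so v_4 = 8^{−1} = 7 (mod 11).
  i = 5 (α = 2): (2−7)(2−9)(2−10)(2−3) = (−5)·(−7)·(−8)·(−1) = 280 ≡ 5, so v_5 = 5^{−1} = 9 (mod 11).
  v = [10, 3, 4, 7, 9].
Step 2: syndromes of r = [3, 2, 7, 5, 9] (all sums mod 11).
  S_0 = Σ v_i r_i = 10·3 + 3·2 + 4·7 + 7·5 + 9·9 = 180 ≡ 4.
  S_1 = Σ v_i α_i r_i = 10·7·3 + 3·9·2 + 4·10·7 + 7·3·5 + 9·2·9 = 811 ≡ 8.
  α_i^2 mod 11 = [5, 4, 1, 9, 4].
  S_2 = Σ v_i α_i^2 r_i = 10·5·3 + 3·4·2 + 4·1·7 + 7·9·5 + 9·4·9 = 841 ≡ 5.
  S = (4, 8, 5) ≠ 0, so r is not a codeword (an error is present).
Step 3: locate the error. For a single error e at position i, S_ℓ = v_i·e·α_i^ℓ, so α_err = S_1/S_0.
  S_0^{−1} = 4^{−1} = 3 (mod 11), so α_err = 8·3 = 24 ≡ 2 = α_5. Error position i = 5.
  Consistency check: S_2/S_1 = 5·7 = 35 ≡ 2 = α_err ✓ (single-error assumption holds).
Step 4: error magnitude e = S_0/v_5 = S_0·∏_{j≠5}(α_5 − α_j) = 4·5 = 20 ≡ 9 (mod 11).
Step 5: correct position 5: c_5 = r_5 − e = 9 − 9 ≡ 0 (mod 11). Hence c = [3, 2, 7, 5, 0].
  Check: interpolating c through the α_i gives m(x) = 1 + 5·x (degree < 2) with m(α_i) = c_i for every i, so c is indeed a codeword.


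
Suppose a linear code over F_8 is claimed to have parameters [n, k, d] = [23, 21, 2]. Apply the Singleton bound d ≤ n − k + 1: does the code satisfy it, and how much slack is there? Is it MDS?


Singleton RHS = n − k + 1 = 3, slack = 1, bound satisfied, not MDS.

Singleton bound: d ≤ n − k + 1.
Here n = 23, k = 21, so n − k + 1 = 3.
Given d = 2, check d ≤ 3: YES.
Slack = (n − k + 1) − d = 1.
The code is NOT MDS (slack = 1 > 0).
Description: the claimed parameters are [23, 21, 2]_8; such a code would be non-MDS.


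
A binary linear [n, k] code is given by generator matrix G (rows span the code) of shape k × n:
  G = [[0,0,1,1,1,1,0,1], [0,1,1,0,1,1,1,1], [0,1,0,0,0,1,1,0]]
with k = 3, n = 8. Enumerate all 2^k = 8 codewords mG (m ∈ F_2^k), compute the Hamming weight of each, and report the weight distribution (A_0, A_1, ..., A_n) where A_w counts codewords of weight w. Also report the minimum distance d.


Weight distribution: A_0 = 1, A_2 = 1, A_3 = 3, A_5 = 1, A_6 = 2. Minimum distance d = 2.

Enumerate all 2^3 = 8 messages m ∈ F_2^3.
For each, compute codeword c = mG in F_2^8, then tally its weight.
  m = 000 → c = 00000000, weight = 0.
  m = 100 → c = 00111101, weight = 5.
  m = 010 → c = 01101111, weight = 6.
  m = 110 → c = 01010010, weight = 3.
  m = 001 → c = 01000110, weight = 3.
  m = 101 → c = 01111011, weight = 6.
  m = 011 → c = 00101001, weight = 3.
  m = 111 → c = 00010100, weight = 2.
Tally weights:
  weight 0: 1 codewords.
  weight 2: 1 codewords.
  weight 3: 3 codewords.
  weight 5: 1 codewords.
  weight 6: 2 codewords.
Minimum distance d = smallest w > 0 with A_w > 0 = 2.
Sanity: Σ A_w = 8 = 2^3 = 8 ✓.


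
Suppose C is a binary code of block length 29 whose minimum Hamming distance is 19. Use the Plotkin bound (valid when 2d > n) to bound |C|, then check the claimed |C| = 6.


Plotkin bound M ≤ 4; given |C| = 6 > bound (violated).

Check applicability: 2d = 38, n = 29.
2d − n = 9 > 0, so Plotkin applies.
Compute d/(2d−n) = 19/9 ≈ 2.1111.
⌊d/(2d−n)⌋ = 2.
Plotkin bound: M ≤ 2·2 = 4.
Given |C| = 6, check: VIOLATED.
This |C| is above the Plotkin bound, so no binary code with n = 29, d = 19 and 6 codewords exists.


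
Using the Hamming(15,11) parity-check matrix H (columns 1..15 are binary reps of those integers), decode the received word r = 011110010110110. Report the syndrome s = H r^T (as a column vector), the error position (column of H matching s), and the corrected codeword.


s = (1, 0, 1, 0)^T, error position = 10, corrected codeword c = 011110010010110

Compute s = H r^T mod 2 one row at a time:
  s_1 = 1 + 0 + 1 + 1 + 0 + 1 + 1 + 0 = 5 ≡ 1 (mod 2).
  s_2 = 1 + 1 + 0 + 0 + 0 + 1 + 1 + 0 = 4 ≡ 0 (mod 2).
  s_3 = 1 + 1 + 0 + 0 + 1 + 1 + 1 + 0 = 5 ≡ 1 (mod 2).
  s_4 = 0 + 1 + 1 + 0 + 0 + 1 + 1 + 0 = 4 ≡ 0 (mod 2).
s = (1, 0, 1, 0)^T — this equals column 10 of H (binary 1010), so error is at position 10.
Correct: flip bit 10 of r = 011110010110110 to get c = 011110010010110.


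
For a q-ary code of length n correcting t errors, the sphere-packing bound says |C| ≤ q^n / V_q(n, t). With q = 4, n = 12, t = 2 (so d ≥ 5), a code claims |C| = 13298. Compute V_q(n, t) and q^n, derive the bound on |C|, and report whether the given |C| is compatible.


V_q(n, t) = 631, q^n = 16777216, Hamming bound = 26588, |C| = 13298 ≤ bound (satisfied).

Step 1: Compute V_q(n, t) = Σ_{j=0}^2 C(n, j) (q−1)^j.
  j = 0: C(12,0)·(3)^0 = 1·1 = 1.
  j = 1: C(12,1)·(3)^1 = 12·3 = 36.
  j = 2: C(12,2)·(3)^2 = 66·9 = 594.
  V_q(n, t) = 1 + 36 + 594 = 631.
Step 2: q^n = 4^12 = 16777216.
Step 3: Hamming bound ⌊q^n / V_q(n,t)⌋ = ⌊16777216/631⌋ = 26588.
Step 4: Compare |C| = 13298 to 26588: satisfied.
The claimed |C| lies below the Hamming bound.


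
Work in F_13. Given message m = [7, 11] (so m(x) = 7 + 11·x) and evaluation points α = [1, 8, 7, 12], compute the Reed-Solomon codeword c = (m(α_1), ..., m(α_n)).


c = [5, 4, 6, 9]

Message polynomial: m(x) = 7 + 11·x (mod 13).
For each evaluation point α_i, compute m(α_i) mod 13:
  α_1 = 1: Horner steps 11 → 5, so m(1) = 5.
  α_2 = 8: Horner steps 11 → 4, so m(8) = 4.
  α_3 = 7: Horner steps 11 → 6, so m(7) = 6.
  α_4 = 12: Horner steps 11 → 9, so m(12) = 9.
Codeword c = [5, 4, 6, 9] ∈ F_13^4.


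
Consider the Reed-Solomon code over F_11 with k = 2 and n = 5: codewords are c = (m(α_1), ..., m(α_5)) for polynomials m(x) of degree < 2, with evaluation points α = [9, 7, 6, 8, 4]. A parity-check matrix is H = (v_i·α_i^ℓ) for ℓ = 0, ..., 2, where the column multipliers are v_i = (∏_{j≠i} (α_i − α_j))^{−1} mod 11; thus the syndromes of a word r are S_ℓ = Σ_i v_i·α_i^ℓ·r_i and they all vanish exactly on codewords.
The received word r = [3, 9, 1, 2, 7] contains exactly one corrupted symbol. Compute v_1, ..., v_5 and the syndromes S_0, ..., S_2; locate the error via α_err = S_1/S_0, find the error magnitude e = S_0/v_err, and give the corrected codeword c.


S = (6, 4, 10), error at position 4, error magnitude e = 7, c = [3, 9, 1, 6, 7].

Step 1: column multipliers v_i = (∏_{j≠i}(α_i − α_j))^{−1} mod 11.
  i = 1 (α = 9): (9−7)(9−6)(9−8)(9−4) = 2·3·1·5 = 30 ≡ 8, so v_1 = 8^{−1} = 7 (mod 11).
  i = 2 (α = 7): (7−9)(7−6)(7−8)(7−4) = (−2)·1·(−1)·3 = 6 ≡ 6, so v_2 = 6^{−1} = 2 (mod 11).
  i = 3 (α = 6): (6−9)(6−7)(6−8)(6−4) = (−3)·(−1)·(−2)·2 = −12 ≡ 10, so v_3 = 10^{−1} = 10 (mod 11).
  i = 4 (α = 8): (8−9)(8−7)(8−6)(8−4) = (−1)·1·2·4 = −8 ≡ 3, so v_4 = 3^{−1} = 4 (mod 11).
  i = 5 (α = 4): (4−9)(4−7)(4−6)(4−8) = (−5)·(−3)·(−2)·(−4) = 120 ≡ 10, so v_5 = 10^{−1} = 10 (mod 11).
  v = [7, 2, 10, 4, 10].
Step 2: syndromes of r = [3, 9, 1, 2, 7] (all sums mod 11).
  S_0 = Σ v_i r_i = 7·3 + 2·9 + 10·1 + 4·2 + 10·7 = 127 ≡ 6.
  S_1 = Σ v_i α_i r_i = 7·9·3 + 2·7·9 + 10·6·1 + 4·8·2 + 10·4·7 = 719 ≡ 4.
  α_i^2 mod 11 = [4, 5, 3, 9, 5].
  S_2 = Σ v_i α_i^2 r_i = 7·4·3 + 2·5·9 + 10·3·1 + 4·9·2 + 10·5·7 = 626 ≡ 10.
  S = (6, 4, 10) ≠ 0, so r is not a codeword (an error is present).
Step 3: locate the error. For a single error e at position i, S_ℓ = v_i·e·α_i^ℓ, so α_err = S_1/S_0.
  S_0^{−1} = 6^{−1} = 2 (mod 11), so α_err = 4·2 = 8 ≡ 8 = α_4. Error position i = 4.
  Consistency check: S_2/S_1 = 10·3 = 30 ≡ 8 = α_err ✓ (single-error assumption holds).
Step 4: error magnitude e = S_0/v_4 = S_0·∏_{j≠4}(α_4 − α_j) = 6·3 = 18 ≡ 7 (mod 11).
Step 5: correct position 4: c_4 = r_4 − e = 2 − 7 ≡ 6 (mod 11). Hence c = [3, 9, 1, 6, 7].
  Check: interpolating c through the α_i gives m(x) = 8 + 8·x (degree < 2) with m(α_i) = c_i for every i, so c is indeed a codeword.


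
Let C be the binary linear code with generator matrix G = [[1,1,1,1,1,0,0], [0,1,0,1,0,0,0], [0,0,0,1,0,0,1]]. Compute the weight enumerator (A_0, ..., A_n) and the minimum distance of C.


Weight distribution: A_0 = 1, A_2 = 3, A_3 = 1, A_5 = 3. Minimum distance d = 2.

Enumerate all 2^3 = 8 messages m ∈ F_2^3.
For each, compute codeword c = mG in F_2^7, then tally its weight.
  m = 000 → c = 0000000, weight = 0.
  m = 100 → c = 1111100, weight = 5.
  m = 010 → c = 0101000, weight = 2.
  m = 110 → c = 1010100, weight = 3.
  m = 001 → c = 0001001, weight = 2.
  m = 101 → c = 1110101, weight = 5.
  m = 011 → c = 0100001, weight = 2.
  m = 111 → c = 1011101, weight = 5.
Tally weights:
  weight 0: 1 codewords.
  weight 2: 3 codewords.
  weight 3: 1 codewords.
  weight 5: 3 codewords.
Minimum distance d = smallest w > 0 with A_w > 0 = 2.
Sanity: Σ A_w = 8 = 2^3 = 8 ✓.


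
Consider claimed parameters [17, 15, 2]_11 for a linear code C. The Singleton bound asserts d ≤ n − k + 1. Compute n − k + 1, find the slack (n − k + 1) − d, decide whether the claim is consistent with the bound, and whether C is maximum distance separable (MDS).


Singleton RHS = n − k + 1 = 3, slack = 1, bound satisfied, not MDS.

Singleton bound: d ≤ n − k + 1.
Here n = 17, k = 15, so n − k + 1 = 3.
Given d = 2, check d ≤ 3: YES.
Slack = (n − k + 1) − d = 1.
The code is NOT MDS (slack = 1 > 0).
Description: the claimed parameters are [17, 15, 2]_11; such a code would be non-MDS.


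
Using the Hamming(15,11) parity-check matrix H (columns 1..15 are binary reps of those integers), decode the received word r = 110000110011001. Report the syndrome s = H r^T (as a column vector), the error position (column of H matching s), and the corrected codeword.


s = (0, 1, 0, 0)^T, error position = 4, corrected codeword c = 110100110011001

Compute s = H r^T mod 2 one row at a time:
  s_1 = 1 + 0 + 0 + 1 + 1 + 0 + 0 + 1 = 4 ≡ 0 (mod 2).
  s_2 = 0 + 0 + 0 + 1 + 1 + 0 + 0 + 1 = 3 ≡ 1 (mod 2).
  s_3 = 1 + 0 + 0 + 1 + 0 + 1 + 0 + 1 = 4 ≡ 0 (mod 2).
  s_4 = 1 + 0 + 0 + 1 + 0 + 1 + 0 + 1 = 4 ≡ 0 (mod 2).
s = (0, 1, 0, 0)^T — this equals column 4 of H (binary 0100), so error is at position 4.
Correct: flip bit 4 of r = 110000110011001 to get c = 110100110011001.


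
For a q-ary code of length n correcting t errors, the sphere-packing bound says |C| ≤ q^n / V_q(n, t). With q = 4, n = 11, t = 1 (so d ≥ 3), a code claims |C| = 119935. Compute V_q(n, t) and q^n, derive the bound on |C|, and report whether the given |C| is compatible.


V_q(n, t) = 34, q^n = 4194304, Hamming bound = 123361, |C| = 119935 ≤ bound (satisfied).

Step 1: Compute V_q(n, t) = Σ_{j=0}^1 C(n, j) (q−1)^j.
  j = 0: C(11,0)·(3)^0 = 1·1 = 1.
  j = 1: C(11,1)·(3)^1 = 11·3 = 33.
  V_q(n, t) = 1 + 33 = 34.
Step 2: q^n = 4^11 = 4194304.
Step 3: Hamming bound ⌊q^n / V_q(n,t)⌋ = ⌊4194304/34⌋ = 123361.
Step 4: Compare |C| = 119935 to 123361: satisfied.
The claimed |C| lies below the Hamming bound.


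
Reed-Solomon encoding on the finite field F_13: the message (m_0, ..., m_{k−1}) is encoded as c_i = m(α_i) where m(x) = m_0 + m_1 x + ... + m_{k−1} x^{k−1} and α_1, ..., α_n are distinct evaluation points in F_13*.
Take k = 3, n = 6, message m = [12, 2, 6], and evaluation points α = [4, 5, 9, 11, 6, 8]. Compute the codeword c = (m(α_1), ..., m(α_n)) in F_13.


c = [12, 3, 9, 6, 6, 9]

Message polynomial: m(x) = 12 + 2·x + 6·x^2 (mod 13).
For each evaluation point α_i, compute m(α_i) mod 13:
  α_1 = 4: Horner steps 6 → 0 → 12, so m(4) = 12.
  α_2 = 5: Horner steps 6 → 6 → 3, so m(5) = 3.
  α_3 = 9: Horner steps 6 → 4 → 9, so m(9) = 9.
  α_4 = 11: Horner steps 6 → 3 → 6, so m(11) = 6.
  α_5 = 6: Horner steps 6 → 12 → 6, so m(6) = 6.
  α_6 = 8: Horner steps 6 → 11 → 9, so m(8) = 9.
Codeword c = [12, 3, 9, 6, 6, 9] ∈ F_13^6.


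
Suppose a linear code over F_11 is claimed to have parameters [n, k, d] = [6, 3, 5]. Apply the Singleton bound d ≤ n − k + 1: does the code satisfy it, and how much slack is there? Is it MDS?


Singleton RHS = n − k + 1 = 4, slack = -1, bound violated (no such code; not MDS).

Singleton bound: d ≤ n − k + 1.
Here n = 6, k = 3, so n − k + 1 = 4.
Given d = 5, check d ≤ 4: NO.
Slack = (n − k + 1) − d = -1.
The slack is negative: d = 5 exceeds n − k + 1 = 4 by 1, so the Singleton bound is violated and no linear [6, 3, 5]_11 code can exist. In particular it is not MDS (MDS requires d = n − k + 1 exactly).
Description: the claimed parameters are [6, 3, 5]_11; such a code would be impossible (violates the Singleton bound).


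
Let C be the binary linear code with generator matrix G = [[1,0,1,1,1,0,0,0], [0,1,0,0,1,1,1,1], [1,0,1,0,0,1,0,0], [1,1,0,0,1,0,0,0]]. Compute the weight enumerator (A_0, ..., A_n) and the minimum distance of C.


Weight distribution: A_0 = 1, A_3 = 5, A_4 = 5, A_5 = 2, A_6 = 2, A_7 = 1. Minimum distance d = 3.

Enumerate all 2^4 = 16 messages m ∈ F_2^4.
For each, compute codeword c = mG in F_2^8, then tally its weight.
  m = 0000 → c = 00000000, weight = 0.
  m = 1000 → c = 10111000, weight = 4.
  m = 0100 → c = 01001111, weight = 5.
  m = 1100 → c = 11110111, weight = 7.
  m = 0010 → c = 10100100, weight = 3.
  m = 1010 → c = 00011100, weight = 3.
  m = 0110 → c = 11101011, weight = 6.
  m = 1110 → c = 01010011, weight = 4.
  m = 0001 → c = 11001000, weight = 3.
  m = 1001 → c = 01110000, weight = 3.
  m = 0101 → c = 10000111, weight = 4.
  m = 1101 → c = 00111111, weight = 6.
  m = 0011 → c = 01101100, weight = 4.
  m = 1011 → c = 11010100, weight = 4.
  m = 0111 → c = 00100011, weight = 3.
  m = 1111 → c = 10011011, weight = 5.
Tally weights:
  weight 0: 1 codewords.
  weight 3: 5 codewords.
  weight 4: 5 codewords.
  weight 5: 2 codewords.
  weight 6: 2 codewords.
  weight 7: 1 codewords.
Minimum distance d = smallest w > 0 with A_w > 0 = 3.
Sanity: Σ A_w = 16 = 2^4 = 16 ✓.


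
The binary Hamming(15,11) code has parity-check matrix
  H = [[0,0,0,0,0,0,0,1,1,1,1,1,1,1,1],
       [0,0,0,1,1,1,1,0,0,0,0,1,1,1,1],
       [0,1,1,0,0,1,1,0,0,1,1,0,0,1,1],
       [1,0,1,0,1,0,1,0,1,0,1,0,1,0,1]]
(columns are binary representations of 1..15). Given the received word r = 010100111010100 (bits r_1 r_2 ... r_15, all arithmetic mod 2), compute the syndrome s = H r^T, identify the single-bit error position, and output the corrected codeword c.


s = (0, 1, 1, 0)^T, error position = 6, corrected codeword c = 010101111010100

Compute s = H r^T mod 2 one row at a time:
  s_1 = 1 + 1 + 0 + 1 + 0 + 1 + 0 + 0 = 4 ≡ 0 (mod 2).
  s_2 = 1 + 0 + 0 + 1 + 0 + 1 + 0 + 0 = 3 ≡ 1 (mod 2).
  s_3 = 1 + 0 + 0 + 1 + 0 + 1 + 0 + 0 = 3 ≡ 1 (mod 2).
  s_4 = 0 + 0 + 0 + 1 + 1 + 1 + 1 + 0 = 4 ≡ 0 (mod 2).
s = (0, 1, 1, 0)^T — this equals column 6 of H (binary 0110), so error is at position 6.
Correct: flip bit 6 of r = 010100111010100 to get c = 010101111010100.


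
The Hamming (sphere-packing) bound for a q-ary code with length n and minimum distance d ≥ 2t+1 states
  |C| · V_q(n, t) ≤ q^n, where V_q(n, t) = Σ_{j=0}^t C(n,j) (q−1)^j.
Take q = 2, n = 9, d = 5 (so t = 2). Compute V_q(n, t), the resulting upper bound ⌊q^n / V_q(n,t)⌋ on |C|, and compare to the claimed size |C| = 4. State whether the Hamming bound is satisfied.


V_q(n, t) = 46, q^n = 512, Hamming bound = 11, |C| = 4 ≤ bound (satisfied).

Step 1: Compute V_q(n, t) = Σ_{j=0}^2 C(n, j) (q−1)^j.
  j = 0: C(9,0)·(1)^0 = 1·1 = 1.
  j = 1: C(9,1)·(1)^1 = 9·1 = 9.
  j = 2: C(9,2)·(1)^2 = 36·1 = 36.
  V_q(n, t) = 1 + 9 + 36 = 46.
Step 2: q^n = 2^9 = 512.
Step 3: Hamming bound ⌊q^n / V_q(n,t)⌋ = ⌊512/46⌋ = 11.
Step 4: Compare |C| = 4 to 11: satisfied.
The claimed |C| lies below the Hamming bound.


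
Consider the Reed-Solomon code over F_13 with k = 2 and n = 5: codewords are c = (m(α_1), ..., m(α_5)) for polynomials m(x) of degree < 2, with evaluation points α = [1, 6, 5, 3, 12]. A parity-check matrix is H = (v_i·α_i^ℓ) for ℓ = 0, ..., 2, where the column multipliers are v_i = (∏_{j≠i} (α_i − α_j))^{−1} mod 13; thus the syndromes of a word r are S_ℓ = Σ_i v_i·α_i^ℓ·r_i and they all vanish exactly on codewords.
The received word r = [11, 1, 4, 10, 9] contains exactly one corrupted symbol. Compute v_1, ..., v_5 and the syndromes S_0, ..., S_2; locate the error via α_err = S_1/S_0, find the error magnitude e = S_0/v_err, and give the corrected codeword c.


S = (9, 9, 9), error at position 1, error magnitude e = 8, c = [3, 1, 4, 10, 9].

Step 1: column multipliers v_i = (∏_{j≠i}(α_i − α_j))^{−1} mod 13.
  i = 1 (α = 1): (1−6)(1−5)(1−3)(1−12) = (−5)·(−4)·(−2)·(−11) = 440 ≡ 11, so v_1 = 11^{−1} = 6 (mod 13).
  i = 2 (α = 6): (6−1)(6−5)(6−3)(6−12) = 5·1·3·(−6) = −90 ≡ 1, so v_2 = 1^{−1} = 1 (mod 13).
  i = 3 (α = 5): (5−1)(5−6)(5−3)(5−12) = 4·(−1)·2·(−7) = 56 ≡ 4, so v_3 = 4^{−1} = 10 (mod 13).
  i = 4 (α = 3): (3−1)(3−6)(3−5)(3−12) = 2·(−3)·(−2)·(−9) = −108 ≡ 9, so v_4 = 9^{−1} = 3 (mod 13).
  i = 5 (α = 12): (12−1)(12−6)(12−5)(12−3) = 11·6·7·9 = 4158 ≡ 11, so v_5 = 11^{−1} = 6 (mod 13).
  v = [6, 1, 10, 3, 6].
Step 2: syndromes of r = [11, 1, 4, 10, 9] (all sums mod 13).
  S_0 = Σ v_i r_i = 6·11 + 1·1 + 10·4 + 3·10 + 6·9 = 191 ≡ 9.
  S_1 = Σ v_i α_i r_i = 6·1·11 + 1·6·1 + 10·5·4 + 3·3·10 + 6·12·9 = 1010 ≡ 9.
  α_i^2 mod 13 = [1, 10, 12, 9, 1].
  S_2 = Σ v_i α_i^2 r_i = 6·1·11 + 1·10·1 + 10·12·4 + 3·9·10 + 6·1·9 = 880 ≡ 9.
  S = (9, 9, 9) ≠ 0, so r is not a codeword (an error is present).
Step 3: locate the error. For a single error e at position i, S_ℓ = v_i·e·α_i^ℓ, so α_err = S_1/S_0.
  S_0^{−1} = 9^{−1} = 3 (mod 13), so α_err = 9·3 = 27 ≡ 1 = α_1. Error position i = 1.
  Consistency check: S_2/S_1 = 9·3 = 27 ≡ 1 = α_err ✓ (single-error assumption holds).
Step 4: error magnitude e = S_0/v_1 = S_0·∏_{j≠1}(α_1 − α_j) = 9·11 = 99 ≡ 8 (mod 13).
Step 5: correct position 1: c_1 = r_1 − e = 11 − 8 ≡ 3 (mod 13). Hence c = [3, 1, 4, 10, 9].
  Check: interpolating c through the α_i gives m(x) = 6 + 10·x (degree < 2) with m(α_i) = c_i for every i, so c is indeed a codeword.


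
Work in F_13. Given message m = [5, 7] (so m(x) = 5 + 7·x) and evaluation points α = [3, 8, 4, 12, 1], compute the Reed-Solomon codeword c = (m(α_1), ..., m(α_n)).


c = [0, 9, 7, 11, 12]

Message polynomial: m(x) = 5 + 7·x (mod 13).
For each evaluation point α_i, compute m(α_i) mod 13:
  α_1 = 3: Horner steps 7 → 0, so m(3) = 0.
  α_2 = 8: Horner steps 7 → 9, so m(8) = 9.
  α_3 = 4: Horner steps 7 → 7, so m(4) = 7.
  α_4 = 12: Horner steps 7 → 11, so m(12) = 11.
  α_5 = 1: Horner steps 7 → 12, so m(1) = 12.
Codeword c = [0, 9, 7, 11, 12] ∈ F_13^5.


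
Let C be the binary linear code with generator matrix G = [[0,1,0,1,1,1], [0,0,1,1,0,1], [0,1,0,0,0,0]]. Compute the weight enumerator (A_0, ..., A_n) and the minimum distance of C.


Weight distribution: A_0 = 1, A_1 = 1, A_2 = 1, A_3 = 3, A_4 = 2. Minimum distance d = 1.

Enumerate all 2^3 = 8 messages m ∈ F_2^3.
For each, compute codeword c = mG in F_2^6, then tally its weight.
  m = 000 → c = 000000, weight = 0.
  m = 100 → c = 010111, weight = 4.
  m = 010 → c = 001101, weight = 3.
  m = 110 → c = 011010, weight = 3.
  m = 001 → c = 010000, weight = 1.
  m = 101 → c = 000111, weight = 3.
  m = 011 → c = 011101, weight = 4.
  m = 111 → c = 001010, weight = 2.
Tally weights:
  weight 0: 1 codewords.
  weight 1: 1 codewords.
  weight 2: 1 codewords.
  weight 3: 3 codewords.
  weight 4: 2 codewords.
Minimum distance d = smallest w > 0 with A_w > 0 = 1.
Sanity: Σ A_w = 8 = 2^3 = 8 ✓.


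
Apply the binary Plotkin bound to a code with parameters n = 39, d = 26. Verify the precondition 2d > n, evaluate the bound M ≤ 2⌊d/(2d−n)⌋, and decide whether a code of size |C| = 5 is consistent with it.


Plotkin bound M ≤ 4; given |C| = 5 > bound (violated).

Check applicability: 2d = 52, n = 39.
2d − n = 13 > 0, so Plotkin applies.
Compute d/(2d−n) = 26/13 ≈ 2.0000.
⌊d/(2d−n)⌋ = 2.
Plotkin bound: M ≤ 2·2 = 4.
Given |C| = 5, check: VIOLATED.
This |C| is above the Plotkin bound, so no binary code with n = 39, d = 26 and 5 codewords exists.


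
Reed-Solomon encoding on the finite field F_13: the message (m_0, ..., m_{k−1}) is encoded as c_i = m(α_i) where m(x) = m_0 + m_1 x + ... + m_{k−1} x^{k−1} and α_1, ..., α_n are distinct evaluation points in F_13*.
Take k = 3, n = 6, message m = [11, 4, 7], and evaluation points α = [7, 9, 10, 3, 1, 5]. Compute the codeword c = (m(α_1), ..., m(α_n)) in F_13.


c = [5, 3, 10, 8, 9, 11]

Message polynomial: m(x) = 11 + 4·x + 7·x^2 (mod 13).
For each evaluation point α_i, compute m(α_i) mod 13:
  α_1 = 7: Horner steps 7 → 1 → 5, so m(7) = 5.
  α_2 = 9: Horner steps 7 → 2 → 3, so m(9) = 3.
  α_3 = 10: Horner steps 7 → 9 → 10, so m(10) = 10.
  α_4 = 3: Horner steps 7 → 12 → 8, so m(3) = 8.
  α_5 = 1: Horner steps 7 → 11 → 9, so m(1) = 9.
  α_6 = 5: Horner steps 7 → 0 → 11, so m(5) = 11.
Codeword c = [5, 3, 10, 8, 9, 11] ∈ F_13^6.


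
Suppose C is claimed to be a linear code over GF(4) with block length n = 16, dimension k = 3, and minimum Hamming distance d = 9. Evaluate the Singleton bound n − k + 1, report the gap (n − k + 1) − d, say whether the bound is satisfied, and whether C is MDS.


Singleton RHS = n − k + 1 = 14, slack = 5, bound satisfied, not MDS.

Singleton bound: d ≤ n − k + 1.
Here n = 16, k = 3, so n − k + 1 = 14.
Given d = 9, check d ≤ 14: YES.
Slack = (n − k + 1) − d = 5.
The code is NOT MDS (slack = 5 > 0).
Description: the claimed parameters are [16, 3, 9]_4; such a code would be non-MDS.


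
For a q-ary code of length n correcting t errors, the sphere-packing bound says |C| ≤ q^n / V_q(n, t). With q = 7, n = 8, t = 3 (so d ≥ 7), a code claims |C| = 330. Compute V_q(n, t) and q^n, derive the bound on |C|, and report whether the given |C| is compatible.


V_q(n, t) = 13153, q^n = 5764801, Hamming bound = 438, |C| = 330 ≤ bound (satisfied).

Step 1: Compute V_q(n, t) = Σ_{j=0}^3 C(n, j) (q−1)^j.
  j = 0: C(8,0)·(6)^0 = 1·1 = 1.
  j = 1: C(8,1)·(6)^1 = 8·6 = 48.
  j = 2: C(8,2)·(6)^2 = 28·36 = 1008.
  j = 3: C(8,3)·(6)^3 = 56·216 = 12096.
  V_q(n, t) = 1 + 48 + 1008 + 12096 = 13153.
Step 2: q^n = 7^8 = 5764801.
Step 3: Hamming bound ⌊q^n / V_q(n,t)⌋ = ⌊5764801/13153⌋ = 438.
Step 4: Compare |C| = 330 to 438: satisfied.
The claimed |C| lies below the Hamming bound.


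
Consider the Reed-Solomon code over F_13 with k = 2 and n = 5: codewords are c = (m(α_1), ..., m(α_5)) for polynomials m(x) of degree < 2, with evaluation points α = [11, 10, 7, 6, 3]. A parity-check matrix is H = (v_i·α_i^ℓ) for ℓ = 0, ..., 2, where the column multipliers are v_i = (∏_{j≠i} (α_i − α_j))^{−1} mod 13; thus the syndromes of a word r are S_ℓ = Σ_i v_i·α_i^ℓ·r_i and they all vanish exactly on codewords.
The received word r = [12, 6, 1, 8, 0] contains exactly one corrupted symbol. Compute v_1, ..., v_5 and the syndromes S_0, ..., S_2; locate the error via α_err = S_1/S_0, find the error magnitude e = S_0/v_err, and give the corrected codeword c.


S = (4, 12, 10), error at position 5, error magnitude e = 10, c = [12, 6, 1, 8, 3].

Step 1: column multipliers v_i = (∏_{j≠i}(α_i − α_j))^{−1} mod 13.
  i = 1 (α = 11): (11−10)(11−7)(11−6)(11−3) = 1·4·5·8 = 160 ≡ 4, so v_1 = 4^{−1} = 10 (mod 13).
  i = 2 (α = 10): (10−11)(10−7)(10−6)(10−3) = (−1)·3·4·7 = −84 ≡ 7, so v_2 = 7^{−1} = 2 (mod 13).
  i = 3 (α = 7): (7−11)(7−10)(7−6)(7−3) = (−4)·(−3)·1·4 = 48 ≡ 9, so v_3 = 9^{−1} = 3 (mod 13).
  i = 4 (α = 6): (6−11)(6−10)(6−7)(6−3) = (−5)·(−4)·(−1)·3 = −60 ≡ 5, so v_4 = 5^{−1} = 8 (mod 13).
  i = 5 (α = 3): (3−11)(3−10)(3−7)(3−6) = (−8)·(−7)·(−4)·(−3) = 672 ≡ 9, so v_5 = 9^{−1} = 3 (mod 13).
  v = [10, 2, 3, 8, 3].
Step 2: syndromes of r = [12, 6, 1, 8, 0] (all sums mod 13).
  S_0 = Σ v_i r_i = 10·12 + 2·6 + 3·1 + 8·8 + 3·0 = 199 ≡ 4.
  S_1 = Σ v_i α_i r_i = 10·11·12 + 2·10·6 + 3·7·1 + 8·6·8 + 3·3·0 = 1845 ≡ 12.
  α_i^2 mod 13 = [4, 9, 10, 10, 9].
  S_2 = Σ v_i α_i^2 r_i = 10·4·12 + 2·9·6 + 3·10·1 + 8·10·8 + 3·9·0 = 1258 ≡ 10.
  S = (4, 12, 10) ≠ 0, so r is not a codeword (an error is present).
Step 3: locate the error. For a single error e at position i, S_ℓ = v_i·e·α_i^ℓ, so α_err = S_1/S_0.
  S_0^{−1} = 4^{−1} = 10 (mod 13), so α_err = 12·10 = 120 ≡ 3 = α_5. Error position i = 5.
  Consistency check: S_2/S_1 = 10·12 = 120 ≡ 3 = α_err ✓ (single-error assumption holds).
Step 4: error magnitude e = S_0/v_5 = S_0·∏_{j≠5}(α_5 − α_j) = 4·9 = 36 ≡ 10 (mod 13).
Step 5: correct position 5: c_5 = r_5 − e = 0 − 10 ≡ 3 (mod 13). Hence c = [12, 6, 1, 8, 3].
  Check: interpolating c through the α_i gives m(x) = 11 + 6·x (degree < 2) with m(α_i) = c_i for every i, so c is indeed a codeword.
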